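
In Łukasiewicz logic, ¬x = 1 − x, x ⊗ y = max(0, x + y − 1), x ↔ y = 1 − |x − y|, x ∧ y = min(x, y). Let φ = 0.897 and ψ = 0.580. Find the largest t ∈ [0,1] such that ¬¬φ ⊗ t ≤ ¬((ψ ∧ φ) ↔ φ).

0.420

¬φ = 1 − 0.897 = 0.103
¬¬φ = 1 − 0.103 = 0.897
So the left factor is ¬¬φ = 0.897.
ψ ∧ φ = min(0.580, 0.897) = 0.580
(ψ ∧ φ) ↔ φ = 1 − |0.580 − 0.897| = 1 − 0.317 = 0.683
¬((ψ ∧ φ) ↔ φ) = 1 − 0.683 = 0.317
So the right-hand bound is ¬((ψ ∧ φ) ↔ φ) = 0.317.
The residuum of the Łukasiewicz t-norm gives the supremum: min(1, 1 − 0.897 + 0.317).
1 − 0.897 + 0.317 = 0.420, so t = min(1, 0.420) = 0.420.
Check: 0.897 ⊗ 0.420 = max(0, 0.317) = 0.317 ≤ 0.317.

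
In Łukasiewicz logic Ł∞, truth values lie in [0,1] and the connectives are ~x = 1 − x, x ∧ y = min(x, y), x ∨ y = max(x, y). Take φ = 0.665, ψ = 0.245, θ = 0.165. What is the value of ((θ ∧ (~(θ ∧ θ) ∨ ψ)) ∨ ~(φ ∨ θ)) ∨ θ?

0.335

θ ∧ θ = min(0.165, 0.165) = 0.165
~(θ ∧ θ) = 1 − 0.165 = 0.835
~(θ ∧ θ) ∨ ψ = max(0.835, 0.245) = 0.835
θ ∧ (~(θ ∧ θ) ∨ ψ) = min(0.165, 0.835) = 0.165
φ ∨ θ = max(0.665, 0.165) = 0.665
~(φ ∨ θ) = 1 − 0.665 = 0.335
(θ ∧ (~(θ ∧ θ) ∨ ψ)) ∨ ~(φ ∨ θ) = max(0.165, 0.335) = 0.335
((θ ∧ (~(θ ∧ θ) ∨ ψ)) ∨ ~(φ ∨ θ)) ∨ θ = max(0.335, 0.165) = 0.335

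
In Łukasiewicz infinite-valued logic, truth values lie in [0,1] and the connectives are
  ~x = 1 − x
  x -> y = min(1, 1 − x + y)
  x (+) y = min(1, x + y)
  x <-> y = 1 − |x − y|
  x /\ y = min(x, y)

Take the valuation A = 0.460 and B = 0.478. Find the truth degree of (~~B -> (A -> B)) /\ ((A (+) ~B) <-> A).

~B = 1 − 0.478 = 0.522
~~B = 1 − 0.522 = 0.478
A -> B = min(1, 1 − 0.460 + 0.478) = min(1, 1.018) = 1.000
~~B -> (A -> B) = min(1, 1 − 0.478 + 1.000) = min(1, 1.522) = 1.000
A (+) ~B = min(1, 0.460 + 0.522) = min(1, 0.982) = 0.982
(A (+) ~B) <-> A = 1 − |0.982 − 0.460| = 1 − 0.522 = 0.478
(~~B -> (A -> B)) /\ ((A (+) ~B) <-> A) = min(1.000, 0.478) = 0.478

0.478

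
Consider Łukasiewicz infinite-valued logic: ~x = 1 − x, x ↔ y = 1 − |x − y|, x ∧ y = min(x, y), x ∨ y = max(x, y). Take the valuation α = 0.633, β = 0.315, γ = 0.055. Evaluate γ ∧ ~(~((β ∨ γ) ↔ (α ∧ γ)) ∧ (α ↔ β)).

β ∨ γ = max(0.315, 0.055) = 0.315
α ∧ γ = min(0.633, 0.055) = 0.055
(β ∨ γ) ↔ (α ∧ γ) = 1 − |0.315 − 0.055| = 1 − 0.260 = 0.740
~((β ∨ γ) ↔ (α ∧ γ)) = 1 − 0.740 = 0.260
α ↔ β = 1 − |0.633 − 0.315| = 1 − 0.318 = 0.682
~((β ∨ γ) ↔ (α ∧ γ)) ∧ (α ↔ β) = min(0.260, 0.682) = 0.260
~(~((β ∨ γ) ↔ (α ∧ γ)) ∧ (α ↔ β)) = 1 − 0.260 = 0.740
γ ∧ ~(~((β ∨ γ) ↔ (α ∧ γ)) ∧ (α ↔ β)) = min(0.055, 0.740) = 0.055

0.055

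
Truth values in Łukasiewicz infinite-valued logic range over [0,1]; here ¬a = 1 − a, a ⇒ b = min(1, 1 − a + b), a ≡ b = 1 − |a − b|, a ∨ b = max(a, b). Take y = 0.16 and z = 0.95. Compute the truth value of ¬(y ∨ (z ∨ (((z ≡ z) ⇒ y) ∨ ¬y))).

0.05

z ≡ z = 1 − |0.95 − 0.95| = 1 − 0.00 = 1.00
(z ≡ z) ⇒ y = min(1, 1 − 1.00 + 0.16) = min(1, 0.16) = 0.16
¬y = 1 − 0.16 = 0.84
((z ≡ z) ⇒ y) ∨ ¬y = max(0.16, 0.84) = 0.84
z ∨ (((z ≡ z) ⇒ y) ∨ ¬y) = max(0.95, 0.84) = 0.95
y ∨ (z ∨ (((z ≡ z) ⇒ y) ∨ ¬y)) = max(0.16, 0.95) = 0.95
¬(y ∨ (z ∨ (((z ≡ z) ⇒ y) ∨ ¬y))) = 1 − 0.95 = 0.05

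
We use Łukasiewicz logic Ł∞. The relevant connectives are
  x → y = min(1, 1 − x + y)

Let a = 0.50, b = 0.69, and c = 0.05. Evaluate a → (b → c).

0.86

b → c = min(1, 1 − 0.69 + 0.05) = min(1, 0.36) = 0.36
a → (b → c) = min(1, 1 − 0.50 + 0.36) = min(1, 0.86) = 0.86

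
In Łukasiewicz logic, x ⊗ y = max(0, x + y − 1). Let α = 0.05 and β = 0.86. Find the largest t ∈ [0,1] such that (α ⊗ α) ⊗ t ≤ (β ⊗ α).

α ⊗ α = max(0, 0.05 + 0.05 − 1) = max(0, -0.90) = 0.00
So the left factor is α ⊗ α = 0.00.
β ⊗ α = max(0, 0.86 + 0.05 − 1) = max(0, -0.09) = 0.00
So the right-hand bound is β ⊗ α = 0.00.
The residuum of the Łukasiewicz t-norm gives the supremum: min(1, 1 − 0.00 + 0.00).
1 − 0.00 + 0.00 = 1.00, so t = min(1, 1.00) = 1.00.
Check: 0.00 ⊗ 1.00 = max(0, 0.00) = 0.00 ≤ 0.00.

1.00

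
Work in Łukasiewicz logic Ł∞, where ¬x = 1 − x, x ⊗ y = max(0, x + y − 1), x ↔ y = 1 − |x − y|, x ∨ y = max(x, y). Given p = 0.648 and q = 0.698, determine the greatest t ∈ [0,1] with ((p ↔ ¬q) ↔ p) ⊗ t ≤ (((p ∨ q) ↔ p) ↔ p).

0.704

¬q = 1 − 0.698 = 0.302
p ↔ ¬q = 1 − |0.648 − 0.302| = 1 − 0.346 = 0.654
(p ↔ ¬q) ↔ p = 1 − |0.654 − 0.648| = 1 − 0.006 = 0.994
So the left factor is (p ↔ ¬q) ↔ p = 0.994.
p ∨ q = max(0.648, 0.698) = 0.698
(p ∨ q) ↔ p = 1 − |0.698 − 0.648| = 1 − 0.050 = 0.950
((p ∨ q) ↔ p) ↔ p = 1 − |0.950 − 0.648| = 1 − 0.302 = 0.698
So the right-hand bound is ((p ∨ q) ↔ p) ↔ p = 0.698.
The residuum of the Łukasiewicz t-norm gives the supremum: min(1, 1 − 0.994 + 0.698).
1 − 0.994 + 0.698 = 0.704, so t = min(1, 0.704) = 0.704.
Check: 0.994 ⊗ 0.704 = max(0, 0.698) = 0.698 ≤ 0.698.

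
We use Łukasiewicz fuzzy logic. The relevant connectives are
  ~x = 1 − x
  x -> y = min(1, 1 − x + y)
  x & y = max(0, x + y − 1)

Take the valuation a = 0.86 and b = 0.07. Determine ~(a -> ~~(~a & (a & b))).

0.86

~a = 1 − 0.86 = 0.14
a & b = max(0, 0.86 + 0.07 − 1) = max(0, -0.07) = 0.00
~a & (a & b) = max(0, 0.14 + 0.00 − 1) = max(0, -0.86) = 0.00
~(~a & (a & b)) = 1 − 0.00 = 1.00
~~(~a & (a & b)) = 1 − 1.00 = 0.00
a -> ~~(~a & (a & b)) = min(1, 1 − 0.86 + 0.00) = min(1, 0.14) = 0.14
~(a -> ~~(~a & (a & b))) = 1 − 0.14 = 0.86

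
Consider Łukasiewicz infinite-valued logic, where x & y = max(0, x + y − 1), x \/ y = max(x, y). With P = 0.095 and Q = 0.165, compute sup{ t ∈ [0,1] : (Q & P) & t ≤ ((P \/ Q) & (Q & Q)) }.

Q & P = max(0, 0.165 + 0.095 − 1) = max(0, -0.740) = 0.000
So the left factor is Q & P = 0.000.
P \/ Q = max(0.095, 0.165) = 0.165
Q & Q = max(0, 0.165 + 0.165 − 1) = max(0, -0.670) = 0.000
(P \/ Q) & (Q & Q) = max(0, 0.165 + 0.000 − 1) = max(0, -0.835) = 0.000
So the right-hand bound is (P \/ Q) & (Q & Q) = 0.000.
The residuum of the Łukasiewicz t-norm gives the supremum: min(1, 1 − 0.000 + 0.000).
1 − 0.000 + 0.000 = 1.000, so t = min(1, 1.000) = 1.000.
Check: 0.000 & 1.000 = max(0, 0.000) = 0.000 ≤ 0.000.

1.000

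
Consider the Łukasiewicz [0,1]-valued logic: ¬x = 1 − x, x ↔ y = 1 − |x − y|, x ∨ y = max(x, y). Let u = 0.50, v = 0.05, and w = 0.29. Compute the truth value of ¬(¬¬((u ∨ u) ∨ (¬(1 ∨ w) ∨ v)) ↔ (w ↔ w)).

u ∨ u = max(0.50, 0.50) = 0.50
1 ∨ w = max(1.00, 0.29) = 1.00
¬(1 ∨ w) = 1 − 1.00 = 0.00
¬(1 ∨ w) ∨ v = max(0.00, 0.05) = 0.05
(u ∨ u) ∨ (¬(1 ∨ w) ∨ v) = max(0.50, 0.05) = 0.50
¬((u ∨ u) ∨ (¬(1 ∨ w) ∨ v)) = 1 − 0.50 = 0.50
¬¬((u ∨ u) ∨ (¬(1 ∨ w) ∨ v)) = 1 − 0.50 = 0.50
w ↔ w = 1 − |0.29 − 0.29| = 1 − 0.00 = 1.00
¬¬((u ∨ u) ∨ (¬(1 ∨ w) ∨ v)) ↔ (w ↔ w) = 1 − |0.50 − 1.00| = 1 − 0.50 = 0.50
¬(¬¬((u ∨ u) ∨ (¬(1 ∨ w) ∨ v)) ↔ (w ↔ w)) = 1 − 0.50 = 0.50

0.50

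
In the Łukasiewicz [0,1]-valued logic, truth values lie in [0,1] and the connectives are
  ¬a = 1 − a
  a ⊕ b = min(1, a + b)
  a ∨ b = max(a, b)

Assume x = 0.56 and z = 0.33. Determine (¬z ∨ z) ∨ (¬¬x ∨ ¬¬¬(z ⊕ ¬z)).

0.67

¬z = 1 − 0.33 = 0.67
¬z ∨ z = max(0.67, 0.33) = 0.67
¬x = 1 − 0.56 = 0.44
¬¬x = 1 − 0.44 = 0.56
z ⊕ ¬z = min(1, 0.33 + 0.67) = min(1, 1.00) = 1.00
¬(z ⊕ ¬z) = 1 − 1.00 = 0.00
¬¬(z ⊕ ¬z) = 1 − 0.00 = 1.00
¬¬¬(z ⊕ ¬z) = 1 − 1.00 = 0.00
¬¬x ∨ ¬¬¬(z ⊕ ¬z) = max(0.56, 0.00) = 0.56
(¬z ∨ z) ∨ (¬¬x ∨ ¬¬¬(z ⊕ ¬z)) = max(0.67, 0.56) = 0.67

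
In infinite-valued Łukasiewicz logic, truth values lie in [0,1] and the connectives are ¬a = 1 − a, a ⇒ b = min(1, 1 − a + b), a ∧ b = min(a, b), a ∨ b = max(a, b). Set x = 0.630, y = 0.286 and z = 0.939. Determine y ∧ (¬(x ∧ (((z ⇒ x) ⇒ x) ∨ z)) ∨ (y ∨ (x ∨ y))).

z ⇒ x = min(1, 1 − 0.939 + 0.630) = min(1, 0.691) = 0.691
(z ⇒ x) ⇒ x = min(1, 1 − 0.691 + 0.630) = min(1, 0.939) = 0.939
((z ⇒ x) ⇒ x) ∨ z = max(0.939, 0.939) = 0.939
x ∧ (((z ⇒ x) ⇒ x) ∨ z) = min(0.630, 0.939) = 0.630
¬(x ∧ (((z ⇒ x) ⇒ x) ∨ z)) = 1 − 0.630 = 0.370
x ∨ y = max(0.630, 0.286) = 0.630
y ∨ (x ∨ y) = max(0.286, 0.630) = 0.630
¬(x ∧ (((z ⇒ x) ⇒ x) ∨ z)) ∨ (y ∨ (x ∨ y)) = max(0.370, 0.630) = 0.630
y ∧ (¬(x ∧ (((z ⇒ x) ⇒ x) ∨ z)) ∨ (y ∨ (x ∨ y))) = min(0.286, 0.630) = 0.286

0.286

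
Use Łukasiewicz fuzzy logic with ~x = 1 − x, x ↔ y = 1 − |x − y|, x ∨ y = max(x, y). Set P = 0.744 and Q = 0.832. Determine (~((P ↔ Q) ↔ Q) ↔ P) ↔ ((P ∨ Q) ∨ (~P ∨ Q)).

P ↔ Q = 1 − |0.744 − 0.832| = 1 − 0.088 = 0.912
(P ↔ Q) ↔ Q = 1 − |0.912 − 0.832| = 1 − 0.080 = 0.920
~((P ↔ Q) ↔ Q) = 1 − 0.920 = 0.080
~((P ↔ Q) ↔ Q) ↔ P = 1 − |0.080 − 0.744| = 1 − 0.664 = 0.336
P ∨ Q = max(0.744, 0.832) = 0.832
~P = 1 − 0.744 = 0.256
~P ∨ Q = max(0.256, 0.832) = 0.832
(P ∨ Q) ∨ (~P ∨ Q) = max(0.832, 0.832) = 0.832
(~((P ↔ Q) ↔ Q) ↔ P) ↔ ((P ∨ Q) ∨ (~P ∨ Q)) = 1 − |0.336 − 0.832| = 1 − 0.496 = 0.504

0.504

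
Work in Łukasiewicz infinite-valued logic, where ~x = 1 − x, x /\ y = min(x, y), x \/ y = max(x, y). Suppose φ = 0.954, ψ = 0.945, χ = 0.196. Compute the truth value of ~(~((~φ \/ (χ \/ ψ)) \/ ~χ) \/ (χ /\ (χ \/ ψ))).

0.804

~φ = 1 − 0.954 = 0.046
χ \/ ψ = max(0.196, 0.945) = 0.945
~φ \/ (χ \/ ψ) = max(0.046, 0.945) = 0.945
~χ = 1 − 0.196 = 0.804
(~φ \/ (χ \/ ψ)) \/ ~χ = max(0.945, 0.804) = 0.945
~((~φ \/ (χ \/ ψ)) \/ ~χ) = 1 − 0.945 = 0.055
χ /\ (χ \/ ψ) = min(0.196, 0.945) = 0.196
~((~φ \/ (χ \/ ψ)) \/ ~χ) \/ (χ /\ (χ \/ ψ)) = max(0.055, 0.196) = 0.196
~(~((~φ \/ (χ \/ ψ)) \/ ~χ) \/ (χ /\ (χ \/ ψ))) = 1 − 0.196 = 0.804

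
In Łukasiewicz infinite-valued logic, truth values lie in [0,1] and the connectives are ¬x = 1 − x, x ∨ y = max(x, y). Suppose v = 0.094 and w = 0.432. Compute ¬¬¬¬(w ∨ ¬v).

¬v = 1 − 0.094 = 0.906
w ∨ ¬v = max(0.432, 0.906) = 0.906
¬(w ∨ ¬v) = 1 − 0.906 = 0.094
¬¬(w ∨ ¬v) = 1 − 0.094 = 0.906
¬¬¬(w ∨ ¬v) = 1 − 0.906 = 0.094
¬¬¬¬(w ∨ ¬v) = 1 − 0.094 = 0.906

0.906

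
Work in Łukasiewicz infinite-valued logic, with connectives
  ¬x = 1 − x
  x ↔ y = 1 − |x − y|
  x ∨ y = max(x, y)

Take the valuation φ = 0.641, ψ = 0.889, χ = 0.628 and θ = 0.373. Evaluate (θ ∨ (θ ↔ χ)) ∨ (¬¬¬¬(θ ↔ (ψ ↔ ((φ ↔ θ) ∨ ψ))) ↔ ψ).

0.745

θ ↔ χ = 1 − |0.373 − 0.628| = 1 − 0.255 = 0.745
θ ∨ (θ ↔ χ) = max(0.373, 0.745) = 0.745
φ ↔ θ = 1 − |0.641 − 0.373| = 1 − 0.268 = 0.732
(φ ↔ θ) ∨ ψ = max(0.732, 0.889) = 0.889
ψ ↔ ((φ ↔ θ) ∨ ψ) = 1 − |0.889 − 0.889| = 1 − 0.000 = 1.000
θ ↔ (ψ ↔ ((φ ↔ θ) ∨ ψ)) = 1 − |0.373 − 1.000| = 1 − 0.627 = 0.373
¬(θ ↔ (ψ ↔ ((φ ↔ θ) ∨ ψ))) = 1 − 0.373 = 0.627
¬¬(θ ↔ (ψ ↔ ((φ ↔ θ) ∨ ψ))) = 1 − 0.627 = 0.373
¬¬¬(θ ↔ (ψ ↔ ((φ ↔ θ) ∨ ψ))) = 1 − 0.373 = 0.627
¬¬¬¬(θ ↔ (ψ ↔ ((φ ↔ θ) ∨ ψ))) = 1 − 0.627 = 0.373
¬¬¬¬(θ ↔ (ψ ↔ ((φ ↔ θ) ∨ ψ))) ↔ ψ = 1 − |0.373 − 0.889| = 1 − 0.516 = 0.484
(θ ∨ (θ ↔ χ)) ∨ (¬¬¬¬(θ ↔ (ψ ↔ ((φ ↔ θ) ∨ ψ))) ↔ ψ) = max(0.745, 0.484) = 0.745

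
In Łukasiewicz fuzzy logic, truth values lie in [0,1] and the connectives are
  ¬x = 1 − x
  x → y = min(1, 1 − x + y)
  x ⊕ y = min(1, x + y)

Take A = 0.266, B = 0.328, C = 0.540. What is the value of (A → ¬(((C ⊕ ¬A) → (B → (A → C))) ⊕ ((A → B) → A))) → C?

0.806

¬A = 1 − 0.266 = 0.734
C ⊕ ¬A = min(1, 0.540 + 0.734) = min(1, 1.274) = 1.000
A → C = min(1, 1 − 0.266 + 0.540) = min(1, 1.274) = 1.000
B → (A → C) = min(1, 1 − 0.328 + 1.000) = min(1, 1.672) = 1.000
(C ⊕ ¬A) → (B → (A → C)) = min(1, 1 − 1.000 + 1.000) = min(1, 1.000) = 1.000
A → B = min(1, 1 − 0.266 + 0.328) = min(1, 1.062) = 1.000
(A → B) → A = min(1, 1 − 1.000 + 0.266) = min(1, 0.266) = 0.266
((C ⊕ ¬A) → (B → (A → C))) ⊕ ((A → B) → A) = min(1, 1.000 + 0.266) = min(1, 1.266) = 1.000
¬(((C ⊕ ¬A) → (B → (A → C))) ⊕ ((A → B) → A)) = 1 − 1.000 = 0.000
A → ¬(((C ⊕ ¬A) → (B → (A → C))) ⊕ ((A → B) → A)) = min(1, 1 − 0.266 + 0.000) = min(1, 0.734) = 0.734
(A → ¬(((C ⊕ ¬A) → (B → (A → C))) ⊕ ((A → B) → A))) → C = min(1, 1 − 0.734 + 0.540) = min(1, 0.806) = 0.806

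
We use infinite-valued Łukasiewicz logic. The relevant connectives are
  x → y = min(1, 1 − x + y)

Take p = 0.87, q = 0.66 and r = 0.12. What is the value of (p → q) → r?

p → q = min(1, 1 − 0.87 + 0.66) = min(1, 0.79) = 0.79
(p → q) → r = min(1, 1 − 0.79 + 0.12) = min(1, 0.33) = 0.33

0.33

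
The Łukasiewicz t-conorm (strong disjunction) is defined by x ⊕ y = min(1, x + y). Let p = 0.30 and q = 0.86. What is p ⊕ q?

p ⊕ q = min(1, 0.30 + 0.86) = min(1, 1.16) = 1.00
For comparison, the Gödel t-conorm max(x, y) would give 0.86.

1.00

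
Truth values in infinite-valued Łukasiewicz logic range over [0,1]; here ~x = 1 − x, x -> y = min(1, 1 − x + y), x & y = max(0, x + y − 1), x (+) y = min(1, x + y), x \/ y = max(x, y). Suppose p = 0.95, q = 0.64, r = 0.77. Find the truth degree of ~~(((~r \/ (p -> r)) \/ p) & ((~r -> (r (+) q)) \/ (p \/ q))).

0.95

~r = 1 − 0.77 = 0.23
p -> r = min(1, 1 − 0.95 + 0.77) = min(1, 0.82) = 0.82
~r \/ (p -> r) = max(0.23, 0.82) = 0.82
(~r \/ (p -> r)) \/ p = max(0.82, 0.95) = 0.95
r (+) q = min(1, 0.77 + 0.64) = min(1, 1.41) = 1.00
~r -> (r (+) q) = min(1, 1 − 0.23 + 1.00) = min(1, 1.77) = 1.00
p \/ q = max(0.95, 0.64) = 0.95
(~r -> (r (+) q)) \/ (p \/ q) = max(1.00, 0.95) = 1.00
((~r \/ (p -> r)) \/ p) & ((~r -> (r (+) q)) \/ (p \/ q)) = max(0, 0.95 + 1.00 − 1) = max(0, 0.95) = 0.95
~(((~r \/ (p -> r)) \/ p) & ((~r -> (r (+) q)) \/ (p \/ q))) = 1 − 0.95 = 0.05
~~(((~r \/ (p -> r)) \/ p) & ((~r -> (r (+) q)) \/ (p \/ q))) = 1 − 0.05 = 0.95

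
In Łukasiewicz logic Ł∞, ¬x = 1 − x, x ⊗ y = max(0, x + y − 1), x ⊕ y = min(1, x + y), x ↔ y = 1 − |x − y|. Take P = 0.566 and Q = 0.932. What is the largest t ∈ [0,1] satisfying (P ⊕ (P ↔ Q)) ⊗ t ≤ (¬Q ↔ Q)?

0.136

P ↔ Q = 1 − |0.566 − 0.932| = 1 − 0.366 = 0.634
P ⊕ (P ↔ Q) = min(1, 0.566 + 0.634) = min(1, 1.200) = 1.000
So the left factor is P ⊕ (P ↔ Q) = 1.000.
¬Q = 1 − 0.932 = 0.068
¬Q ↔ Q = 1 − |0.068 − 0.932| = 1 − 0.864 = 0.136
So the right-hand bound is ¬Q ↔ Q = 0.136.
The residuum of the Łukasiewicz t-norm gives the supremum: min(1, 1 − 1.000 + 0.136).
1 − 1.000 + 0.136 = 0.136, so t = min(1, 0.136) = 0.136.
Check: 1.000 ⊗ 0.136 = max(0, 0.136) = 0.136 ≤ 0.136.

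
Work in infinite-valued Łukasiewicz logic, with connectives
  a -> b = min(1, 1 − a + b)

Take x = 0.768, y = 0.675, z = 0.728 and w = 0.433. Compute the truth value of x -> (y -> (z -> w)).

1.000

z -> w = min(1, 1 − 0.728 + 0.433) = min(1, 0.705) = 0.705
y -> (z -> w) = min(1, 1 − 0.675 + 0.705) = min(1, 1.030) = 1.000
x -> (y -> (z -> w)) = min(1, 1 − 0.768 + 1.000) = min(1, 1.232) = 1.000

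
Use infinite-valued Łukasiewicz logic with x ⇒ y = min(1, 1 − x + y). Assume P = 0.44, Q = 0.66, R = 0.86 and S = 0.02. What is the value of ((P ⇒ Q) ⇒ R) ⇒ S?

P ⇒ Q = min(1, 1 − 0.44 + 0.66) = min(1, 1.22) = 1.00
(P ⇒ Q) ⇒ R = min(1, 1 − 1.00 + 0.86) = min(1, 0.86) = 0.86
((P ⇒ Q) ⇒ R) ⇒ S = min(1, 1 − 0.86 + 0.02) = min(1, 0.16) = 0.16

0.16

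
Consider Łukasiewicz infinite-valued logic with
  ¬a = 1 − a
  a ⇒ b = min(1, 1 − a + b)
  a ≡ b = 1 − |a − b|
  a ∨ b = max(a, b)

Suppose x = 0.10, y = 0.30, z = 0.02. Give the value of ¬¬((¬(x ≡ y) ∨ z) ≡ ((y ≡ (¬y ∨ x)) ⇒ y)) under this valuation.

0.50

x ≡ y = 1 − |0.10 − 0.30| = 1 − 0.20 = 0.80
¬(x ≡ y) = 1 − 0.80 = 0.20
¬(x ≡ y) ∨ z = max(0.20, 0.02) = 0.20
¬y = 1 − 0.30 = 0.70
¬y ∨ x = max(0.70, 0.10) = 0.70
y ≡ (¬y ∨ x) = 1 − |0.30 − 0.70| = 1 − 0.40 = 0.60
(y ≡ (¬y ∨ x)) ⇒ y = min(1, 1 − 0.60 + 0.30) = min(1, 0.70) = 0.70
(¬(x ≡ y) ∨ z) ≡ ((y ≡ (¬y ∨ x)) ⇒ y) = 1 − |0.20 − 0.70| = 1 − 0.50 = 0.50
¬((¬(x ≡ y) ∨ z) ≡ ((y ≡ (¬y ∨ x)) ⇒ y)) = 1 − 0.50 = 0.50
¬¬((¬(x ≡ y) ∨ z) ≡ ((y ≡ (¬y ∨ x)) ⇒ y)) = 1 − 0.50 = 0.50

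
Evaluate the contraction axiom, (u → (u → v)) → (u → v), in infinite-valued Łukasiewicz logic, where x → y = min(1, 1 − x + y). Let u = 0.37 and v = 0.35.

0.98

u → v = min(1, 1 − 0.37 + 0.35) = min(1, 0.98) = 0.98
u → (u → v) = min(1, 1 − 0.37 + 0.98) = min(1, 1.61) = 1.00
(u → (u → v)) → (u → v) = min(1, 1 − 1.00 + 0.98) = min(1, 0.98) = 0.98
(The value 0.98 < 1 shows this instance is not satisfied; fails in Ł∞ (the t-norm is not idempotent).)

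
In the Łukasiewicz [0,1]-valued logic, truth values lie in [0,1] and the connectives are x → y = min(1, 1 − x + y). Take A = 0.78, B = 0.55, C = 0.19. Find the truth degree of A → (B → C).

0.86

B → C = min(1, 1 − 0.55 + 0.19) = min(1, 0.64) = 0.64
A → (B → C) = min(1, 1 − 0.78 + 0.64) = min(1, 0.86) = 0.86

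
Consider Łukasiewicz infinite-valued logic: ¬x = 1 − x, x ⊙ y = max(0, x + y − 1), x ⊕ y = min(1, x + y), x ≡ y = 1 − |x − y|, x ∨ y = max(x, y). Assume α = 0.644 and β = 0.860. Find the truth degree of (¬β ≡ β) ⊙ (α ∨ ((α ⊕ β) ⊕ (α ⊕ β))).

0.280

¬β = 1 − 0.860 = 0.140
¬β ≡ β = 1 − |0.140 − 0.860| = 1 − 0.720 = 0.280
α ⊕ β = min(1, 0.644 + 0.860) = min(1, 1.504) = 1.000
(α ⊕ β) ⊕ (α ⊕ β) = min(1, 1.000 + 1.000) = min(1, 2.000) = 1.000
α ∨ ((α ⊕ β) ⊕ (α ⊕ β)) = max(0.644, 1.000) = 1.000
(¬β ≡ β) ⊙ (α ∨ ((α ⊕ β) ⊕ (α ⊕ β))) = max(0, 0.280 + 1.000 − 1) = max(0, 0.280) = 0.280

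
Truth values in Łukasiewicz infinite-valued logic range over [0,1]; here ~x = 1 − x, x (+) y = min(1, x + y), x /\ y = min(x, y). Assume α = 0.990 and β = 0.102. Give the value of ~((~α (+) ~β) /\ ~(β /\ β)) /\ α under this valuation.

0.102

~α = 1 − 0.990 = 0.010
~β = 1 − 0.102 = 0.898
~α (+) ~β = min(1, 0.010 + 0.898) = min(1, 0.908) = 0.908
β /\ β = min(0.102, 0.102) = 0.102
~(β /\ β) = 1 − 0.102 = 0.898
(~α (+) ~β) /\ ~(β /\ β) = min(0.908, 0.898) = 0.898
~((~α (+) ~β) /\ ~(β /\ β)) = 1 − 0.898 = 0.102
~((~α (+) ~β) /\ ~(β /\ β)) /\ α = min(0.102, 0.990) = 0.102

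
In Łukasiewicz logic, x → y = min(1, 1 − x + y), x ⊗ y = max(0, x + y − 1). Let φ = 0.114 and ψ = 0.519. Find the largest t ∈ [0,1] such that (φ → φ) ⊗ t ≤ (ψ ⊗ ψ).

0.038

φ → φ = min(1, 1 − 0.114 + 0.114) = min(1, 1.000) = 1.000
So the left factor is φ → φ = 1.000.
ψ ⊗ ψ = max(0, 0.519 + 0.519 − 1) = max(0, 0.038) = 0.038
So the right-hand bound is ψ ⊗ ψ = 0.038.
The residuum of the Łukasiewicz t-norm gives the supremum: min(1, 1 − 1.000 + 0.038).
1 − 1.000 + 0.038 = 0.038, so t = min(1, 0.038) = 0.038.
Check: 1.000 ⊗ 0.038 = max(0, 0.038) = 0.038 ≤ 0.038.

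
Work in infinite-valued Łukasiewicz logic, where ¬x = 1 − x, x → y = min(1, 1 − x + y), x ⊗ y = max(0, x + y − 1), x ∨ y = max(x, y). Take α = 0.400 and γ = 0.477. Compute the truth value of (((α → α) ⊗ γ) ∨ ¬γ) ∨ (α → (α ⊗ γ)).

0.600

α → α = min(1, 1 − 0.400 + 0.400) = min(1, 1.000) = 1.000
(α → α) ⊗ γ = max(0, 1.000 + 0.477 − 1) = max(0, 0.477) = 0.477
¬γ = 1 − 0.477 = 0.523
((α → α) ⊗ γ) ∨ ¬γ = max(0.477, 0.523) = 0.523
α ⊗ γ = max(0, 0.400 + 0.477 − 1) = max(0, -0.123) = 0.000
α → (α ⊗ γ) = min(1, 1 − 0.400 + 0.000) = min(1, 0.600) = 0.600
(((α → α) ⊗ γ) ∨ ¬γ) ∨ (α → (α ⊗ γ)) = max(0.523, 0.600) = 0.600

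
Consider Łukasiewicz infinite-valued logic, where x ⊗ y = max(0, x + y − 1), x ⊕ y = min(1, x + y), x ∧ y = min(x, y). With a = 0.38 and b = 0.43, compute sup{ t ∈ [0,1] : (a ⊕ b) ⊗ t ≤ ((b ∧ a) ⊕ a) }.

a ⊕ b = min(1, 0.38 + 0.43) = min(1, 0.81) = 0.81
So the left factor is a ⊕ b = 0.81.
b ∧ a = min(0.43, 0.38) = 0.38
(b ∧ a) ⊕ a = min(1, 0.38 + 0.38) = min(1, 0.76) = 0.76
So the right-hand bound is (b ∧ a) ⊕ a = 0.76.
The residuum of the Łukasiewicz t-norm gives the supremum: min(1, 1 − 0.81 + 0.76).
1 − 0.81 + 0.76 = 0.95, so t = min(1, 0.95) = 0.95.
Check: 0.81 ⊗ 0.95 = max(0, 0.76) = 0.76 ≤ 0.76.

0.95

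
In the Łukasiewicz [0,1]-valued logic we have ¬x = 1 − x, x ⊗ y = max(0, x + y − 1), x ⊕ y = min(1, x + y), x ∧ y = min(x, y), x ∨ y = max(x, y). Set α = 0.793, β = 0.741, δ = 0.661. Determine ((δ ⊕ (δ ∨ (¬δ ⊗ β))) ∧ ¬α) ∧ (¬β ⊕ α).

0.207

¬δ = 1 − 0.661 = 0.339
¬δ ⊗ β = max(0, 0.339 + 0.741 − 1) = max(0, 0.080) = 0.080
δ ∨ (¬δ ⊗ β) = max(0.661, 0.080) = 0.661
δ ⊕ (δ ∨ (¬δ ⊗ β)) = min(1, 0.661 + 0.661) = min(1, 1.322) = 1.000
¬α = 1 − 0.793 = 0.207
(δ ⊕ (δ ∨ (¬δ ⊗ β))) ∧ ¬α = min(1.000, 0.207) = 0.207
¬β = 1 − 0.741 = 0.259
¬β ⊕ α = min(1, 0.259 + 0.793) = min(1, 1.052) = 1.000
((δ ⊕ (δ ∨ (¬δ ⊗ β))) ∧ ¬α) ∧ (¬β ⊕ α) = min(0.207, 1.000) = 0.207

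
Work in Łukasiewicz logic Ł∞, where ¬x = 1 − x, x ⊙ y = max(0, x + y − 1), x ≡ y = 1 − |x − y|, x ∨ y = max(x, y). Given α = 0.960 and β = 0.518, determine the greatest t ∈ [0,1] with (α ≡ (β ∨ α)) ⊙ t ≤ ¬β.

β ∨ α = max(0.518, 0.960) = 0.960
α ≡ (β ∨ α) = 1 − |0.960 − 0.960| = 1 − 0.000 = 1.000
So the left factor is α ≡ (β ∨ α) = 1.000.
¬β = 1 − 0.518 = 0.482
So the right-hand bound is ¬β = 0.482.
The residuum of the Łukasiewicz t-norm gives the supremum: min(1, 1 − 1.000 + 0.482).
1 − 1.000 + 0.482 = 0.482, so t = min(1, 0.482) = 0.482.
Check: 1.000 ⊙ 0.482 = max(0, 0.482) = 0.482 ≤ 0.482.

0.482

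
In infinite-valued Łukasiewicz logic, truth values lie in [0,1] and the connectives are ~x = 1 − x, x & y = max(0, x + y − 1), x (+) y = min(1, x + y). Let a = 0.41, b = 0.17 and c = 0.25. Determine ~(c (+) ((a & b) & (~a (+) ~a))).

0.75

a & b = max(0, 0.41 + 0.17 − 1) = max(0, -0.42) = 0.00
~a = 1 − 0.41 = 0.59
~a (+) ~a = min(1, 0.59 + 0.59) = min(1, 1.18) = 1.00
(a & b) & (~a (+) ~a) = max(0, 0.00 + 1.00 − 1) = max(0, 0.00) = 0.00
c (+) ((a & b) & (~a (+) ~a)) = min(1, 0.25 + 0.00) = min(1, 0.25) = 0.25
~(c (+) ((a & b) & (~a (+) ~a))) = 1 − 0.25 = 0.75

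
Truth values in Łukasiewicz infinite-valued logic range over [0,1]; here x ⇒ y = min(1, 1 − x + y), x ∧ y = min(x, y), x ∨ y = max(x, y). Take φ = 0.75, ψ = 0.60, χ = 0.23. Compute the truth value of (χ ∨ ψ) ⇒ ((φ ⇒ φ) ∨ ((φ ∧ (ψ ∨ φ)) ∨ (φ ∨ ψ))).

1.00

χ ∨ ψ = max(0.23, 0.60) = 0.60
φ ⇒ φ = min(1, 1 − 0.75 + 0.75) = min(1, 1.00) = 1.00
ψ ∨ φ = max(0.60, 0.75) = 0.75
φ ∧ (ψ ∨ φ) = min(0.75, 0.75) = 0.75
φ ∨ ψ = max(0.75, 0.60) = 0.75
(φ ∧ (ψ ∨ φ)) ∨ (φ ∨ ψ) = max(0.75, 0.75) = 0.75
(φ ⇒ φ) ∨ ((φ ∧ (ψ ∨ φ)) ∨ (φ ∨ ψ)) = max(1.00, 0.75) = 1.00
(χ ∨ ψ) ⇒ ((φ ⇒ φ) ∨ ((φ ∧ (ψ ∨ φ)) ∨ (φ ∨ ψ))) = min(1, 1 − 0.60 + 1.00) = min(1, 1.40) = 1.00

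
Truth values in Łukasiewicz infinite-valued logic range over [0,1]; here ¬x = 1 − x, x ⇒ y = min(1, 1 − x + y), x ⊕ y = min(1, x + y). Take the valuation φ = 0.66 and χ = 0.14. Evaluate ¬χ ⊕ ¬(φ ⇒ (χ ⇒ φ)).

0.86

¬χ = 1 − 0.14 = 0.86
χ ⇒ φ = min(1, 1 − 0.14 + 0.66) = min(1, 1.52) = 1.00
φ ⇒ (χ ⇒ φ) = min(1, 1 − 0.66 + 1.00) = min(1, 1.34) = 1.00
¬(φ ⇒ (χ ⇒ φ)) = 1 − 1.00 = 0.00
¬χ ⊕ ¬(φ ⇒ (χ ⇒ φ)) = min(1, 0.86 + 0.00) = min(1, 0.86) = 0.86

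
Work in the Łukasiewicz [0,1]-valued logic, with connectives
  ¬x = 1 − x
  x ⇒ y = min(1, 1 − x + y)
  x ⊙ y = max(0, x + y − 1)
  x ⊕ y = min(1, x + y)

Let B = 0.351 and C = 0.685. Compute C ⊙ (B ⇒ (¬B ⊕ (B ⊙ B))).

0.685

¬B = 1 − 0.351 = 0.649
B ⊙ B = max(0, 0.351 + 0.351 − 1) = max(0, -0.298) = 0.000
¬B ⊕ (B ⊙ B) = min(1, 0.649 + 0.000) = min(1, 0.649) = 0.649
B ⇒ (¬B ⊕ (B ⊙ B)) = min(1, 1 − 0.351 + 0.649) = min(1, 1.298) = 1.000
C ⊙ (B ⇒ (¬B ⊕ (B ⊙ B))) = max(0, 0.685 + 1.000 − 1) = max(0, 0.685) = 0.685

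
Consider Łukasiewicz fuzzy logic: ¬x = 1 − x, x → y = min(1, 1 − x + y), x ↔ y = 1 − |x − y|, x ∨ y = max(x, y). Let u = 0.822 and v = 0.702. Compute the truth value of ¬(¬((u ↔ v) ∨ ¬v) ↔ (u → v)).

u ↔ v = 1 − |0.822 − 0.702| = 1 − 0.120 = 0.880
¬v = 1 − 0.702 = 0.298
(u ↔ v) ∨ ¬v = max(0.880, 0.298) = 0.880
¬((u ↔ v) ∨ ¬v) = 1 − 0.880 = 0.120
u → v = min(1, 1 − 0.822 + 0.702) = min(1, 0.880) = 0.880
¬((u ↔ v) ∨ ¬v) ↔ (u → v) = 1 − |0.120 − 0.880| = 1 − 0.760 = 0.240
¬(¬((u ↔ v) ∨ ¬v) ↔ (u → v)) = 1 − 0.240 = 0.760

0.760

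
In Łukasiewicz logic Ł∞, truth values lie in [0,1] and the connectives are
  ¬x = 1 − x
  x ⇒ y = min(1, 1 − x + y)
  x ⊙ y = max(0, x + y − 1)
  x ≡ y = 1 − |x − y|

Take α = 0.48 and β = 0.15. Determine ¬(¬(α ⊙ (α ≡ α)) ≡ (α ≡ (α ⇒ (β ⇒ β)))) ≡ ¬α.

α ≡ α = 1 − |0.48 − 0.48| = 1 − 0.00 = 1.00
α ⊙ (α ≡ α) = max(0, 0.48 + 1.00 − 1) = max(0, 0.48) = 0.48
¬(α ⊙ (α ≡ α)) = 1 − 0.48 = 0.52
β ⇒ β = min(1, 1 − 0.15 + 0.15) = min(1, 1.00) = 1.00
α ⇒ (β ⇒ β) = min(1, 1 − 0.48 + 1.00) = min(1, 1.52) = 1.00
α ≡ (α ⇒ (β ⇒ β)) = 1 − |0.48 − 1.00| = 1 − 0.52 = 0.48
¬(α ⊙ (α ≡ α)) ≡ (α ≡ (α ⇒ (β ⇒ β))) = 1 − |0.52 − 0.48| = 1 − 0.04 = 0.96
¬(¬(α ⊙ (α ≡ α)) ≡ (α ≡ (α ⇒ (β ⇒ β)))) = 1 − 0.96 = 0.04
¬α = 1 − 0.48 = 0.52
¬(¬(α ⊙ (α ≡ α)) ≡ (α ≡ (α ⇒ (β ⇒ β)))) ≡ ¬α = 1 − |0.04 − 0.52| = 1 − 0.48 = 0.52

0.52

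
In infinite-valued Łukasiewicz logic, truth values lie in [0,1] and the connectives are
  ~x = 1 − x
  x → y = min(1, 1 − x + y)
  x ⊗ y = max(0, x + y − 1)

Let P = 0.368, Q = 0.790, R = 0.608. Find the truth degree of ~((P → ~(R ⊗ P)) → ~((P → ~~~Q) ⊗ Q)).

0.632

R ⊗ P = max(0, 0.608 + 0.368 − 1) = max(0, -0.024) = 0.000
~(R ⊗ P) = 1 − 0.000 = 1.000
P → ~(R ⊗ P) = min(1, 1 − 0.368 + 1.000) = min(1, 1.632) = 1.000
~Q = 1 − 0.790 = 0.210
~~Q = 1 − 0.210 = 0.790
~~~Q = 1 − 0.790 = 0.210
P → ~~~Q = min(1, 1 − 0.368 + 0.210) = min(1, 0.842) = 0.842
(P → ~~~Q) ⊗ Q = max(0, 0.842 + 0.790 − 1) = max(0, 0.632) = 0.632
~((P → ~~~Q) ⊗ Q) = 1 − 0.632 = 0.368
(P → ~(R ⊗ P)) → ~((P → ~~~Q) ⊗ Q) = min(1, 1 − 1.000 + 0.368) = min(1, 0.368) = 0.368
~((P → ~(R ⊗ P)) → ~((P → ~~~Q) ⊗ Q)) = 1 − 0.368 = 0.632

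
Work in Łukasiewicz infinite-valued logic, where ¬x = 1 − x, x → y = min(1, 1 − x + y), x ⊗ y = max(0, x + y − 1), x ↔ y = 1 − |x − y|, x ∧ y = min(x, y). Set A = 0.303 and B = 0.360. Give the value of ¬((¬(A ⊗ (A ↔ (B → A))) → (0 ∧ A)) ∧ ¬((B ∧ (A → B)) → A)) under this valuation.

B → A = min(1, 1 − 0.360 + 0.303) = min(1, 0.943) = 0.943
A ↔ (B → A) = 1 − |0.303 − 0.943| = 1 − 0.640 = 0.360
A ⊗ (A ↔ (B → A)) = max(0, 0.303 + 0.360 − 1) = max(0, -0.337) = 0.000
¬(A ⊗ (A ↔ (B → A))) = 1 − 0.000 = 1.000
0 ∧ A = min(0.000, 0.303) = 0.000
¬(A ⊗ (A ↔ (B → A))) → (0 ∧ A) = min(1, 1 − 1.000 + 0.000) = min(1, 0.000) = 0.000
A → B = min(1, 1 − 0.303 + 0.360) = min(1, 1.057) = 1.000
B ∧ (A → B) = min(0.360, 1.000) = 0.360
(B ∧ (A → B)) → A = min(1, 1 − 0.360 + 0.303) = min(1, 0.943) = 0.943
¬((B ∧ (A → B)) → A) = 1 − 0.943 = 0.057
(¬(A ⊗ (A ↔ (B → A))) → (0 ∧ A)) ∧ ¬((B ∧ (A → B)) → A) = min(0.000, 0.057) = 0.000
¬((¬(A ⊗ (A ↔ (B → A))) → (0 ∧ A)) ∧ ¬((B ∧ (A → B)) → A)) = 1 − 0.000 = 1.000

1.000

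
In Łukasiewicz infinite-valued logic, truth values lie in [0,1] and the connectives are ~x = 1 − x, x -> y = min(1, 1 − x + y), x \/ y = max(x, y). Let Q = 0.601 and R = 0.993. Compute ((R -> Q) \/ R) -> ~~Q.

R -> Q = min(1, 1 − 0.993 + 0.601) = min(1, 0.608) = 0.608
(R -> Q) \/ R = max(0.608, 0.993) = 0.993
~Q = 1 − 0.601 = 0.399
~~Q = 1 − 0.399 = 0.601
((R -> Q) \/ R) -> ~~Q = min(1, 1 − 0.993 + 0.601) = min(1, 0.608) = 0.608

0.608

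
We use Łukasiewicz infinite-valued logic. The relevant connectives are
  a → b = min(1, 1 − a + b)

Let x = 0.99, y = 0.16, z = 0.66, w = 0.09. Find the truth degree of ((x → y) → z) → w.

x → y = min(1, 1 − 0.99 + 0.16) = min(1, 0.17) = 0.17
(x → y) → z = min(1, 1 − 0.17 + 0.66) = min(1, 1.49) = 1.00
((x → y) → z) → w = min(1, 1 − 1.00 + 0.09) = min(1, 0.09) = 0.09

0.09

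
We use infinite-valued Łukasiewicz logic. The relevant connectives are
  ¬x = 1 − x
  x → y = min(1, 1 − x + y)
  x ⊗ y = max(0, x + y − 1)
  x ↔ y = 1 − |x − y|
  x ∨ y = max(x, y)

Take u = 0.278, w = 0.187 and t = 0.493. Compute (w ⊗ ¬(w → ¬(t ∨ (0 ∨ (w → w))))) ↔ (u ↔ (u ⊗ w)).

w → w = min(1, 1 − 0.187 + 0.187) = min(1, 1.000) = 1.000
0 ∨ (w → w) = max(0.000, 1.000) = 1.000
t ∨ (0 ∨ (w → w)) = max(0.493, 1.000) = 1.000
¬(t ∨ (0 ∨ (w → w))) = 1 − 1.000 = 0.000
w → ¬(t ∨ (0 ∨ (w → w))) = min(1, 1 − 0.187 + 0.000) = min(1, 0.813) = 0.813
¬(w → ¬(t ∨ (0 ∨ (w → w)))) = 1 − 0.813 = 0.187
w ⊗ ¬(w → ¬(t ∨ (0 ∨ (w → w)))) = max(0, 0.187 + 0.187 − 1) = max(0, -0.626) = 0.000
u ⊗ w = max(0, 0.278 + 0.187 − 1) = max(0, -0.535) = 0.000
u ↔ (u ⊗ w) = 1 − |0.278 − 0.000| = 1 − 0.278 = 0.722
(w ⊗ ¬(w → ¬(t ∨ (0 ∨ (w → w))))) ↔ (u ↔ (u ⊗ w)) = 1 − |0.000 − 0.722| = 1 − 0.722 = 0.278

0.278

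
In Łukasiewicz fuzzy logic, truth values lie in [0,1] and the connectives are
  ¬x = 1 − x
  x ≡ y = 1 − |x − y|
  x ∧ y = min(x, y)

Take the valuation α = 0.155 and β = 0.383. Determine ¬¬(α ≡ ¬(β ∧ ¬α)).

¬α = 1 − 0.155 = 0.845
β ∧ ¬α = min(0.383, 0.845) = 0.383
¬(β ∧ ¬α) = 1 − 0.383 = 0.617
α ≡ ¬(β ∧ ¬α) = 1 − |0.155 − 0.617| = 1 − 0.462 = 0.538
¬(α ≡ ¬(β ∧ ¬α)) = 1 − 0.538 = 0.462
¬¬(α ≡ ¬(β ∧ ¬α)) = 1 − 0.462 = 0.538

0.538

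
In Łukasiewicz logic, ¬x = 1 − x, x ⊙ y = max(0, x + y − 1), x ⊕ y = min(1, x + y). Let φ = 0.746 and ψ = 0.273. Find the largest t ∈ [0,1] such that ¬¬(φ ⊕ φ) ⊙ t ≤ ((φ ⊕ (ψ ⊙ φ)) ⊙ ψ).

0.038

φ ⊕ φ = min(1, 0.746 + 0.746) = min(1, 1.492) = 1.000
¬(φ ⊕ φ) = 1 − 1.000 = 0.000
¬¬(φ ⊕ φ) = 1 − 0.000 = 1.000
So the left factor is ¬¬(φ ⊕ φ) = 1.000.
ψ ⊙ φ = max(0, 0.273 + 0.746 − 1) = max(0, 0.019) = 0.019
φ ⊕ (ψ ⊙ φ) = min(1, 0.746 + 0.019) = min(1, 0.765) = 0.765
(φ ⊕ (ψ ⊙ φ)) ⊙ ψ = max(0, 0.765 + 0.273 − 1) = max(0, 0.038) = 0.038
So the right-hand bound is (φ ⊕ (ψ ⊙ φ)) ⊙ ψ = 0.038.
The residuum of the Łukasiewicz t-norm gives the supremum: min(1, 1 − 1.000 + 0.038).
1 − 1.000 + 0.038 = 0.038, so t = min(1, 0.038) = 0.038.
Check: 1.000 ⊙ 0.038 = max(0, 0.038) = 0.038 ≤ 0.038.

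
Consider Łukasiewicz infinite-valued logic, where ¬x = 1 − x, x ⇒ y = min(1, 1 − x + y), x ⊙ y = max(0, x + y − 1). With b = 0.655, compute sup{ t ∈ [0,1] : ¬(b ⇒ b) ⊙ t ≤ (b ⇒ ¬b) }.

1.000

b ⇒ b = min(1, 1 − 0.655 + 0.655) = min(1, 1.000) = 1.000
¬(b ⇒ b) = 1 − 1.000 = 0.000
So the left factor is ¬(b ⇒ b) = 0.000.
¬b = 1 − 0.655 = 0.345
b ⇒ ¬b = min(1, 1 − 0.655 + 0.345) = min(1, 0.690) = 0.690
So the right-hand bound is b ⇒ ¬b = 0.690.
The residuum of the Łukasiewicz t-norm gives the supremum: min(1, 1 − 0.000 + 0.690).
1 − 0.000 + 0.690 = 1.690, so t = min(1, 1.690) = 1.000.
Check: 0.000 ⊙ 1.000 = max(0, 0.000) = 0.000 ≤ 0.690.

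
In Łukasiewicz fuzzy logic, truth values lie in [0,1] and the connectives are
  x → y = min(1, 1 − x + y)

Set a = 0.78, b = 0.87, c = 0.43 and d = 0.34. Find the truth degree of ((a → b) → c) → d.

0.91

a → b = min(1, 1 − 0.78 + 0.87) = min(1, 1.09) = 1.00
(a → b) → c = min(1, 1 − 1.00 + 0.43) = min(1, 0.43) = 0.43
((a → b) → c) → d = min(1, 1 − 0.43 + 0.34) = min(1, 0.91) = 0.91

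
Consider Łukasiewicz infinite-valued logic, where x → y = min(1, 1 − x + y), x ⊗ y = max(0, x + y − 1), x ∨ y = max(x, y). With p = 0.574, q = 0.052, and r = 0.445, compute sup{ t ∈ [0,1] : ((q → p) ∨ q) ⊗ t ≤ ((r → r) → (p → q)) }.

q → p = min(1, 1 − 0.052 + 0.574) = min(1, 1.522) = 1.000
(q → p) ∨ q = max(1.000, 0.052) = 1.000
So the left factor is (q → p) ∨ q = 1.000.
r → r = min(1, 1 − 0.445 + 0.445) = min(1, 1.000) = 1.000
p → q = min(1, 1 − 0.574 + 0.052) = min(1, 0.478) = 0.478
(r → r) → (p → q) = min(1, 1 − 1.000 + 0.478) = min(1, 0.478) = 0.478
So the right-hand bound is (r → r) → (p → q) = 0.478.
The residuum of the Łukasiewicz t-norm gives the supremum: min(1, 1 − 1.000 + 0.478).
1 − 1.000 + 0.478 = 0.478, so t = min(1, 0.478) = 0.478.
Check: 1.000 ⊗ 0.478 = max(0, 0.478) = 0.478 ≤ 0.478.

0.478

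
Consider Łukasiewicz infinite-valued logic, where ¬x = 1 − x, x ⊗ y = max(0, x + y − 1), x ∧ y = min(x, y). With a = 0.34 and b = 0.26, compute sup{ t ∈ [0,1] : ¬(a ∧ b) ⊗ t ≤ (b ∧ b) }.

0.52

a ∧ b = min(0.34, 0.26) = 0.26
¬(a ∧ b) = 1 − 0.26 = 0.74
So the left factor is ¬(a ∧ b) = 0.74.
b ∧ b = min(0.26, 0.26) = 0.26
So the right-hand bound is b ∧ b = 0.26.
The residuum of the Łukasiewicz t-norm gives the supremum: min(1, 1 − 0.74 + 0.26).
1 − 0.74 + 0.26 = 0.52, so t = min(1, 0.52) = 0.52.
Check: 0.74 ⊗ 0.52 = max(0, 0.26) = 0.26 ≤ 0.26.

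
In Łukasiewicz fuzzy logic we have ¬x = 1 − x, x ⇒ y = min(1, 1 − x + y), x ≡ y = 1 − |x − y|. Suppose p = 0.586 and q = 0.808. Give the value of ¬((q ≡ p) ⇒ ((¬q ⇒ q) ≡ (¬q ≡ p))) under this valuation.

q ≡ p = 1 − |0.808 − 0.586| = 1 − 0.222 = 0.778
¬q = 1 − 0.808 = 0.192
¬q ⇒ q = min(1, 1 − 0.192 + 0.808) = min(1, 1.616) = 1.000
¬q ≡ p = 1 − |0.192 − 0.586| = 1 − 0.394 = 0.606
(¬q ⇒ q) ≡ (¬q ≡ p) = 1 − |1.000 − 0.606| = 1 − 0.394 = 0.606
(q ≡ p) ⇒ ((¬q ⇒ q) ≡ (¬q ≡ p)) = min(1, 1 − 0.778 + 0.606) = min(1, 0.828) = 0.828
¬((q ≡ p) ⇒ ((¬q ⇒ q) ≡ (¬q ≡ p))) = 1 − 0.828 = 0.172

0.172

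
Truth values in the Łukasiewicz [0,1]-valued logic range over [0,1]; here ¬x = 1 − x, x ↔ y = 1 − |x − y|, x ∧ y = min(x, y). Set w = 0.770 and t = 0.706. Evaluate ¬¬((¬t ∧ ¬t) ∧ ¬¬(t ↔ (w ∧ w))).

¬t = 1 − 0.706 = 0.294
¬t ∧ ¬t = min(0.294, 0.294) = 0.294
w ∧ w = min(0.770, 0.770) = 0.770
t ↔ (w ∧ w) = 1 − |0.706 − 0.770| = 1 − 0.064 = 0.936
¬(t ↔ (w ∧ w)) = 1 − 0.936 = 0.064
¬¬(t ↔ (w ∧ w)) = 1 − 0.064 = 0.936
(¬t ∧ ¬t) ∧ ¬¬(t ↔ (w ∧ w)) = min(0.294, 0.936) = 0.294
¬((¬t ∧ ¬t) ∧ ¬¬(t ↔ (w ∧ w))) = 1 − 0.294 = 0.706
¬¬((¬t ∧ ¬t) ∧ ¬¬(t ↔ (w ∧ w))) = 1 − 0.706 = 0.294

0.294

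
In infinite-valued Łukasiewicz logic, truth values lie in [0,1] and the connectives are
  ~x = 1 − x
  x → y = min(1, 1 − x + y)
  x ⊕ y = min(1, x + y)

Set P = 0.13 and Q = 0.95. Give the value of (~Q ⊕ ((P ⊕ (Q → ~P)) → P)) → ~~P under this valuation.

0.95

~Q = 1 − 0.95 = 0.05
~P = 1 − 0.13 = 0.87
Q → ~P = min(1, 1 − 0.95 + 0.87) = min(1, 0.92) = 0.92
P ⊕ (Q → ~P) = min(1, 0.13 + 0.92) = min(1, 1.05) = 1.00
(P ⊕ (Q → ~P)) → P = min(1, 1 − 1.00 + 0.13) = min(1, 0.13) = 0.13
~Q ⊕ ((P ⊕ (Q → ~P)) → P) = min(1, 0.05 + 0.13) = min(1, 0.18) = 0.18
~~P = 1 − 0.87 = 0.13
(~Q ⊕ ((P ⊕ (Q → ~P)) → P)) → ~~P = min(1, 1 − 0.18 + 0.13) = min(1, 0.95) = 0.95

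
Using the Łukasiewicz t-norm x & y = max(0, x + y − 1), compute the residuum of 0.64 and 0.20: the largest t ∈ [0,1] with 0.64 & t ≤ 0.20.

The residuum of the Łukasiewicz t-norm gives the supremum: min(1, 1 − 0.64 + 0.20).
1 − 0.64 + 0.20 = 0.56, so t = min(1, 0.56) = 0.56.
Check: 0.64 & 0.56 = max(0, 0.20) = 0.20 ≤ 0.20.

0.56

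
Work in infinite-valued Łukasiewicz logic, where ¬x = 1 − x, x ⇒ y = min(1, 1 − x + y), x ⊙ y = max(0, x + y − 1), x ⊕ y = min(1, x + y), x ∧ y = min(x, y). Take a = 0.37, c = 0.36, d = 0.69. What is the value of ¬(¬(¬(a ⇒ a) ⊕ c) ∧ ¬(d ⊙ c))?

a ⇒ a = min(1, 1 − 0.37 + 0.37) = min(1, 1.00) = 1.00
¬(a ⇒ a) = 1 − 1.00 = 0.00
¬(a ⇒ a) ⊕ c = min(1, 0.00 + 0.36) = min(1, 0.36) = 0.36
¬(¬(a ⇒ a) ⊕ c) = 1 − 0.36 = 0.64
d ⊙ c = max(0, 0.69 + 0.36 − 1) = max(0, 0.05) = 0.05
¬(d ⊙ c) = 1 − 0.05 = 0.95
¬(¬(a ⇒ a) ⊕ c) ∧ ¬(d ⊙ c) = min(0.64, 0.95) = 0.64
¬(¬(¬(a ⇒ a) ⊕ c) ∧ ¬(d ⊙ c)) = 1 − 0.64 = 0.36

0.36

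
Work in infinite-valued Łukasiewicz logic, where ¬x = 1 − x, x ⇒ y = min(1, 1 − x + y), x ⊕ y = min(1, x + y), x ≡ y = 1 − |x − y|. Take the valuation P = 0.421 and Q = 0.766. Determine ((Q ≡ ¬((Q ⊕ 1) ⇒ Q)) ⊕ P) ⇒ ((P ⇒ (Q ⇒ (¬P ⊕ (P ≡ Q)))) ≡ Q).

0.877

Q ⊕ 1 = min(1, 0.766 + 1.000) = min(1, 1.766) = 1.000
(Q ⊕ 1) ⇒ Q = min(1, 1 − 1.000 + 0.766) = min(1, 0.766) = 0.766
¬((Q ⊕ 1) ⇒ Q) = 1 − 0.766 = 0.234
Q ≡ ¬((Q ⊕ 1) ⇒ Q) = 1 − |0.766 − 0.234| = 1 − 0.532 = 0.468
(Q ≡ ¬((Q ⊕ 1) ⇒ Q)) ⊕ P = min(1, 0.468 + 0.421) = min(1, 0.889) = 0.889
¬P = 1 − 0.421 = 0.579
P ≡ Q = 1 − |0.421 − 0.766| = 1 − 0.345 = 0.655
¬P ⊕ (P ≡ Q) = min(1, 0.579 + 0.655) = min(1, 1.234) = 1.000
Q ⇒ (¬P ⊕ (P ≡ Q)) = min(1, 1 − 0.766 + 1.000) = min(1, 1.234) = 1.000
P ⇒ (Q ⇒ (¬P ⊕ (P ≡ Q))) = min(1, 1 − 0.421 + 1.000) = min(1, 1.579) = 1.000
(P ⇒ (Q ⇒ (¬P ⊕ (P ≡ Q)))) ≡ Q = 1 − |1.000 − 0.766| = 1 − 0.234 = 0.766
((Q ≡ ¬((Q ⊕ 1) ⇒ Q)) ⊕ P) ⇒ ((P ⇒ (Q ⇒ (¬P ⊕ (P ≡ Q)))) ≡ Q) = min(1, 1 − 0.889 + 0.766) = min(1, 0.877) = 0.877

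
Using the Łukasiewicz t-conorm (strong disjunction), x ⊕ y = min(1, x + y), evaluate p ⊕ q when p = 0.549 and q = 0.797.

1.000

p ⊕ q = min(1, 0.549 + 0.797) = min(1, 1.346) = 1.000
For comparison, the Gödel t-conorm max(x, y) would give 0.797.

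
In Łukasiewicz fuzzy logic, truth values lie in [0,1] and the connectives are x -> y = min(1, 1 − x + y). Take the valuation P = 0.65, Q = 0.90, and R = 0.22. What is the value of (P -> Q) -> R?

P -> Q = min(1, 1 − 0.65 + 0.90) = min(1, 1.25) = 1.00
(P -> Q) -> R = min(1, 1 − 1.00 + 0.22) = min(1, 0.22) = 0.22

0.22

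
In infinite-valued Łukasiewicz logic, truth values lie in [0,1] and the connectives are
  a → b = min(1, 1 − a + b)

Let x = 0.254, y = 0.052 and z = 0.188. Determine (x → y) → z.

x → y = min(1, 1 − 0.254 + 0.052) = min(1, 0.798) = 0.798
(x → y) → z = min(1, 1 − 0.798 + 0.188) = min(1, 0.390) = 0.390

0.390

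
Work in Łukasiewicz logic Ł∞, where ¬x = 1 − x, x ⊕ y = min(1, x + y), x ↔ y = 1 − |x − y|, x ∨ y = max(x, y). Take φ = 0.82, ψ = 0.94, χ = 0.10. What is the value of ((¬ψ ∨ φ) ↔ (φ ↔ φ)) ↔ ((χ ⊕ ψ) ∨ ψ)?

¬ψ = 1 − 0.94 = 0.06
¬ψ ∨ φ = max(0.06, 0.82) = 0.82
φ ↔ φ = 1 − |0.82 − 0.82| = 1 − 0.00 = 1.00
(¬ψ ∨ φ) ↔ (φ ↔ φ) = 1 − |0.82 − 1.00| = 1 − 0.18 = 0.82
χ ⊕ ψ = min(1, 0.10 + 0.94) = min(1, 1.04) = 1.00
(χ ⊕ ψ) ∨ ψ = max(1.00, 0.94) = 1.00
((¬ψ ∨ φ) ↔ (φ ↔ φ)) ↔ ((χ ⊕ ψ) ∨ ψ) = 1 − |0.82 − 1.00| = 1 − 0.18 = 0.82

0.82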